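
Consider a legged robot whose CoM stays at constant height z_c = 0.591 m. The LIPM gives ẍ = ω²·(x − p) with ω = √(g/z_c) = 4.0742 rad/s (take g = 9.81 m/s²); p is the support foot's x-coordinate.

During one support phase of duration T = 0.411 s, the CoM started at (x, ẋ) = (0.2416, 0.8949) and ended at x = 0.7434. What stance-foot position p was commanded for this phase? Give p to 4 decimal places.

ωT = 4.0742·0.411 = 1.674496; cosh(ωT) = 2.761754, sinh(ωT) = 2.574352
x(T) = p + (x₀−p)·cosh(ωT) + (ẋ₀/ω)·sinh(ωT) ⇒ p·(1 − cosh) = x(T) − x₀·cosh − (ẋ₀/ω)·sinh
numerator   = 0.7434 − (0.2416)·2.761754 − (0.8949/4.0742)·2.574352 = -0.489297
denominator = 1 − 2.761754 = -1.761754
p = -0.489297 / -1.761754 = 0.2777

p = 0.2777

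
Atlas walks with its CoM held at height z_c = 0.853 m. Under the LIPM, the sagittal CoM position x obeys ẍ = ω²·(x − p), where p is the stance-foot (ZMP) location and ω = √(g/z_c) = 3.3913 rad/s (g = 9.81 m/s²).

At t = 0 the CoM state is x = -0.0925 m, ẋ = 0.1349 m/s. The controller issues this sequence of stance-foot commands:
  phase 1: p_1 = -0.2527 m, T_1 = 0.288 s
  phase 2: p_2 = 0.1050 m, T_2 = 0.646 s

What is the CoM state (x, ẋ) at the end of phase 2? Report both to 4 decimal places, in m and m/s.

x = 0.8627, ẋ = 2.6881

phase 1: p=-0.2527, T=0.288, ωT=0.976694, cosh=1.516108, sinh=1.139555; start (x,ẋ)=(-0.092500, 0.134900) → end (x,ẋ)=(0.035510, 0.823627)
phase 2: p=0.1050, T=0.646, ωT=2.190780, cosh=4.527007, sinh=4.415177; start (x,ẋ)=(0.035510, 0.823627) → end (x,ẋ)=(0.862710, 2.688081)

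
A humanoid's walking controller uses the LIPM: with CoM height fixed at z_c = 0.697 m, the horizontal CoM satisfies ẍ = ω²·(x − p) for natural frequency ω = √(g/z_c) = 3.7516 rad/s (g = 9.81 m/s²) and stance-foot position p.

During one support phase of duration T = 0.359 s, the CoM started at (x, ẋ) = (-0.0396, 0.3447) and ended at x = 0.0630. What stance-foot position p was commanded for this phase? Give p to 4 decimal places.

p = 0.0194

ωT = 3.7516·0.359 = 1.346824; cosh(ωT) = 2.052630, sinh(ωT) = 1.792565
x(T) = p + (x₀−p)·cosh(ωT) + (ẋ₀/ω)·sinh(ωT) ⇒ p·(1 − cosh) = x(T) − x₀·cosh − (ẋ₀/ω)·sinh
numerator   = 0.0630 − (-0.0396)·2.052630 − (0.3447/3.7516)·1.792565 = -0.020418
denominator = 1 − 2.052630 = -1.052630
p = -0.020418 / -1.052630 = 0.0194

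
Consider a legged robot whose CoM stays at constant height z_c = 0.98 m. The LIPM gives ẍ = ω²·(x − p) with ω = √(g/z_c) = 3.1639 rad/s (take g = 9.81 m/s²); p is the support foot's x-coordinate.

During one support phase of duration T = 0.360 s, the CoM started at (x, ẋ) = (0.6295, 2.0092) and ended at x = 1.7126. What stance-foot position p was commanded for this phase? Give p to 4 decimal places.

p = 0.3622

ωT = 3.1639·0.360 = 1.139004; cosh(ωT) = 1.721897, sinh(ωT) = 1.401759
x(T) = p + (x₀−p)·cosh(ωT) + (ẋ₀/ω)·sinh(ωT) ⇒ p·(1 − cosh) = x(T) − x₀·cosh − (ẋ₀/ω)·sinh
numerator   = 1.7126 − (0.6295)·1.721897 − (2.0092/3.1639)·1.401759 = -0.261506
denominator = 1 − 1.721897 = -0.721897
p = -0.261506 / -0.721897 = 0.3622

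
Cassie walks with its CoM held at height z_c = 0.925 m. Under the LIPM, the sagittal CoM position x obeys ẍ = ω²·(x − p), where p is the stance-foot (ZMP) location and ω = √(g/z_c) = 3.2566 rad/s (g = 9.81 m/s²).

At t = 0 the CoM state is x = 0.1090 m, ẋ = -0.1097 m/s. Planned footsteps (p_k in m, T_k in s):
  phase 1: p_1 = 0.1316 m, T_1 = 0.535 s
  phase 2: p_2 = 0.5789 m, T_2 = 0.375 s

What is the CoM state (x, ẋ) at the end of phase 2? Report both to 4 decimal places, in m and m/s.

x = -0.7902, ẋ = -4.0311

phase 1: p=0.1316, T=0.535, ωT=1.742281, cosh=2.942737, sinh=2.767617; start (x,ẋ)=(0.109000, -0.109700) → end (x,ẋ)=(-0.028134, -0.526513)
phase 2: p=0.5789, T=0.375, ωT=1.221225, cosh=1.843104, sinh=1.548235; start (x,ẋ)=(-0.028134, -0.526513) → end (x,ẋ)=(-0.790239, -4.031074)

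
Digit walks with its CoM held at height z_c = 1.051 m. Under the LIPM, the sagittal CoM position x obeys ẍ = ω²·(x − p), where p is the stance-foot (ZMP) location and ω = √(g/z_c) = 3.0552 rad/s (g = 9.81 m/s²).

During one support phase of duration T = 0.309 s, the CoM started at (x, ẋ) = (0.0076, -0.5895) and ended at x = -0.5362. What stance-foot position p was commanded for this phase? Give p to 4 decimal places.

p = 0.7025

ωT = 3.0552·0.309 = 0.944057; cosh(ωT) = 1.479717, sinh(ωT) = 1.090671
x(T) = p + (x₀−p)·cosh(ωT) + (ẋ₀/ω)·sinh(ωT) ⇒ p·(1 − cosh) = x(T) − x₀·cosh − (ẋ₀/ω)·sinh
numerator   = -0.5362 − (0.0076)·1.479717 − (-0.5895/3.0552)·1.090671 = -0.337001
denominator = 1 − 1.479717 = -0.479717
p = -0.337001 / -0.479717 = 0.7025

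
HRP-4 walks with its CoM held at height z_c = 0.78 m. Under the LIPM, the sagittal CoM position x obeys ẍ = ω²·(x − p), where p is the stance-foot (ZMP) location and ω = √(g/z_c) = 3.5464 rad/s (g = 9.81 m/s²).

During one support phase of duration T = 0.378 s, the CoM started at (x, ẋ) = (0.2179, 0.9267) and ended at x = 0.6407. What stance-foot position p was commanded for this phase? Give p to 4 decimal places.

p = 0.2585

ωT = 3.5464·0.378 = 1.340539; cosh(ωT) = 2.041404, sinh(ωT) = 1.779699
x(T) = p + (x₀−p)·cosh(ωT) + (ẋ₀/ω)·sinh(ωT) ⇒ p·(1 − cosh) = x(T) − x₀·cosh − (ẋ₀/ω)·sinh
numerator   = 0.6407 − (0.2179)·2.041404 − (0.9267/3.5464)·1.779699 = -0.269170
denominator = 1 − 2.041404 = -1.041404
p = -0.269170 / -1.041404 = 0.2585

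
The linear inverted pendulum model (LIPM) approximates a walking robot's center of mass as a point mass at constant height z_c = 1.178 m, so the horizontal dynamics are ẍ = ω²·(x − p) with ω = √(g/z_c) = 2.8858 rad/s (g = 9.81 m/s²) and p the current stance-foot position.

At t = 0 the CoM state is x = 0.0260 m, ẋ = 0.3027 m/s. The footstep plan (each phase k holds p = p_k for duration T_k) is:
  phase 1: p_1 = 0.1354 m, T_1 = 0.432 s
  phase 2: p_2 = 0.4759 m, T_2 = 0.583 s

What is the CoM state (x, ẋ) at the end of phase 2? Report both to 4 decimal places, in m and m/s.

phase 1: p=0.1354, T=0.432, ωT=1.246666, cosh=1.883093, sinh=1.595631; start (x,ẋ)=(0.026000, 0.302700) → end (x,ẋ)=(0.096760, 0.066261)
phase 2: p=0.4759, T=0.583, ωT=1.682421, cosh=2.782244, sinh=2.596320; start (x,ẋ)=(0.096760, 0.066261) → end (x,ẋ)=(-0.519345, -2.656337)

x = -0.5193, ẋ = -2.6563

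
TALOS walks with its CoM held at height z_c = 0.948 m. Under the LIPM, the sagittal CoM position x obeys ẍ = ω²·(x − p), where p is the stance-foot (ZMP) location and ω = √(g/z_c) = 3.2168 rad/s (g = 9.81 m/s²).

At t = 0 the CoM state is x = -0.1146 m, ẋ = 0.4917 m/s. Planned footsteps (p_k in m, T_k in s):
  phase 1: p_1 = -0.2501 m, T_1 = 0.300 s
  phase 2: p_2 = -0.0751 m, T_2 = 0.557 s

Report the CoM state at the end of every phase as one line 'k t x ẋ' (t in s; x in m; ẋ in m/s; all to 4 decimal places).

1 0.3000 0.1250 1.2280
2 0.8570 1.6555 5.6642

phase 1: p=-0.2501, T=0.300, ωT=0.965040, cosh=1.502930, sinh=1.121962; start (x,ẋ)=(-0.114600, 0.491700) → end (x,ẋ)=(0.125043, 1.228028)
phase 2: p=-0.0751, T=0.557, ωT=1.791758, cosh=3.083328, sinh=2.916661; start (x,ẋ)=(0.125043, 1.228028) → end (x,ẋ)=(1.655455, 5.664219)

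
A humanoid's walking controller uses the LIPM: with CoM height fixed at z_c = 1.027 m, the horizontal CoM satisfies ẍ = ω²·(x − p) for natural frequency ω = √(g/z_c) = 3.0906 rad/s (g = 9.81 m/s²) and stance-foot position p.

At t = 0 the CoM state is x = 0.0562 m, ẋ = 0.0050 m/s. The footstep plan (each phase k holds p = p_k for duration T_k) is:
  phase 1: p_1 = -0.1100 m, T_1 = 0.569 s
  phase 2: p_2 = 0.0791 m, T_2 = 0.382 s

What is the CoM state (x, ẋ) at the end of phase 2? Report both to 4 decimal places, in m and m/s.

x = 1.3324, ẋ = 4.0260

phase 1: p=-0.1100, T=0.569, ωT=1.758551, cosh=2.988159, sinh=2.815865; start (x,ẋ)=(0.056200, 0.005000) → end (x,ẋ)=(0.391188, 1.461331)
phase 2: p=0.0791, T=0.382, ωT=1.180609, cosh=1.781724, sinh=1.474633; start (x,ẋ)=(0.391188, 1.461331) → end (x,ẋ)=(1.332406, 4.026029)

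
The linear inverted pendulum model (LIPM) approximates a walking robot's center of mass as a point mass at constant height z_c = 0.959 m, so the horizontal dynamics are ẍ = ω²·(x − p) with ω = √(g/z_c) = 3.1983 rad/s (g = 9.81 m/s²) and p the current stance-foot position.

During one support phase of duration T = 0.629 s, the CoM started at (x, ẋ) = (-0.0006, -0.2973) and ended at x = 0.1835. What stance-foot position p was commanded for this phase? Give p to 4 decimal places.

p = -0.1879

ωT = 3.1983·0.629 = 2.011731; cosh(ωT) = 3.805001, sinh(ωT) = 3.671244
x(T) = p + (x₀−p)·cosh(ωT) + (ẋ₀/ω)·sinh(ωT) ⇒ p·(1 − cosh) = x(T) − x₀·cosh − (ẋ₀/ω)·sinh
numerator   = 0.1835 − (-0.0006)·3.805001 − (-0.2973/3.1983)·3.671244 = 0.527046
denominator = 1 − 3.805001 = -2.805001
p = 0.527046 / -2.805001 = -0.1879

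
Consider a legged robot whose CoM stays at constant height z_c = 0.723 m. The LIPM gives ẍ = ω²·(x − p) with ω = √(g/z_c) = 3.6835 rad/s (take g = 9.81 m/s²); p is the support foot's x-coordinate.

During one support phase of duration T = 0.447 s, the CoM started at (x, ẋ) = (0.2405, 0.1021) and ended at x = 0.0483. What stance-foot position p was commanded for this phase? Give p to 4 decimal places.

p = 0.3951

ωT = 3.6835·0.447 = 1.646524; cosh(ωT) = 2.690816, sinh(ωT) = 2.498098
x(T) = p + (x₀−p)·cosh(ωT) + (ẋ₀/ω)·sinh(ωT) ⇒ p·(1 − cosh) = x(T) − x₀·cosh − (ẋ₀/ω)·sinh
numerator   = 0.0483 − (0.2405)·2.690816 − (0.1021/3.6835)·2.498098 = -0.668084
denominator = 1 − 2.690816 = -1.690816
p = -0.668084 / -1.690816 = 0.3951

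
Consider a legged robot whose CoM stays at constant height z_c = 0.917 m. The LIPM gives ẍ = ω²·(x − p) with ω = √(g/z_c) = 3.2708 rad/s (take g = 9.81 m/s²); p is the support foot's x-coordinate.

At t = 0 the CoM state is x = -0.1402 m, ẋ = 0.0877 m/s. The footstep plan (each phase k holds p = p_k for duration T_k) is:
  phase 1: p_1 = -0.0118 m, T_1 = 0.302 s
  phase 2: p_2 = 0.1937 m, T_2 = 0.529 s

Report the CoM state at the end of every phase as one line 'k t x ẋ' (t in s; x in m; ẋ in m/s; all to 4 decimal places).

phase 1: p=-0.0118, T=0.302, ωT=0.987782, cosh=1.528836, sinh=1.156434; start (x,ẋ)=(-0.140200, 0.087700) → end (x,ẋ)=(-0.177095, -0.351590)
phase 2: p=0.1937, T=0.529, ωT=1.730253, cosh=2.909661, sinh=2.732421; start (x,ẋ)=(-0.177095, -0.351590) → end (x,ẋ)=(-1.178905, -4.336878)

1 0.3020 -0.1771 -0.3516
2 0.8310 -1.1789 -4.3369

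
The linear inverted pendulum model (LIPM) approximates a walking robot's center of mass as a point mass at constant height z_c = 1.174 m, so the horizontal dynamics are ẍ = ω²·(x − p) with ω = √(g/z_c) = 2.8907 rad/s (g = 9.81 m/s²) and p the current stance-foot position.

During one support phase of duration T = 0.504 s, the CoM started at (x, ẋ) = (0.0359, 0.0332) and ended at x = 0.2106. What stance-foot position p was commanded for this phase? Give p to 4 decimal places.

p = -0.0840

ωT = 2.8907·0.504 = 1.456913; cosh(ωT) = 2.262821, sinh(ωT) = 2.029866
x(T) = p + (x₀−p)·cosh(ωT) + (ẋ₀/ω)·sinh(ωT) ⇒ p·(1 − cosh) = x(T) − x₀·cosh − (ẋ₀/ω)·sinh
numerator   = 0.2106 − (0.0359)·2.262821 − (0.0332/2.8907)·2.029866 = 0.106052
denominator = 1 − 2.262821 = -1.262821
p = 0.106052 / -1.262821 = -0.0840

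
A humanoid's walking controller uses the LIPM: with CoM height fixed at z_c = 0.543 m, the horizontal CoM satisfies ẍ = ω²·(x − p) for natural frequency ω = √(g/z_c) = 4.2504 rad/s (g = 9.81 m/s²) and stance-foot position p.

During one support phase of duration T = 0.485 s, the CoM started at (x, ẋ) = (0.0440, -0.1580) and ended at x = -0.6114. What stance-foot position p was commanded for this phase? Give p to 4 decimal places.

p = 0.2150

ωT = 4.2504·0.485 = 2.061444; cosh(ωT) = 3.992289, sinh(ωT) = 3.865019
x(T) = p + (x₀−p)·cosh(ωT) + (ẋ₀/ω)·sinh(ωT) ⇒ p·(1 − cosh) = x(T) − x₀·cosh − (ẋ₀/ω)·sinh
numerator   = -0.6114 − (0.0440)·3.992289 − (-0.1580/4.2504)·3.865019 = -0.643386
denominator = 1 − 3.992289 = -2.992289
p = -0.643386 / -2.992289 = 0.2150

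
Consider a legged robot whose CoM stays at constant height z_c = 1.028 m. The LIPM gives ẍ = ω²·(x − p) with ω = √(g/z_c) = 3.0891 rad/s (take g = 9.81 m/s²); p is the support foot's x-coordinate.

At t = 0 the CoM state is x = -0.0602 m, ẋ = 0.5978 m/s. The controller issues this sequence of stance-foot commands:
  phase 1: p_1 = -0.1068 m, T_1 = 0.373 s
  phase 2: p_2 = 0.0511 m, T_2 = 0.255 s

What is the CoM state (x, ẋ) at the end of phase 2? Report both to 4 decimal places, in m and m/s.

phase 1: p=-0.1068, T=0.373, ωT=1.152234, cosh=1.740594, sinh=1.424664; start (x,ẋ)=(-0.060200, 0.597800) → end (x,ẋ)=(0.250011, 1.245610)
phase 2: p=0.0511, T=0.255, ωT=0.787721, cosh=1.326630, sinh=0.871749; start (x,ẋ)=(0.250011, 1.245610) → end (x,ẋ)=(0.666495, 2.188116)

x = 0.6665, ẋ = 2.1881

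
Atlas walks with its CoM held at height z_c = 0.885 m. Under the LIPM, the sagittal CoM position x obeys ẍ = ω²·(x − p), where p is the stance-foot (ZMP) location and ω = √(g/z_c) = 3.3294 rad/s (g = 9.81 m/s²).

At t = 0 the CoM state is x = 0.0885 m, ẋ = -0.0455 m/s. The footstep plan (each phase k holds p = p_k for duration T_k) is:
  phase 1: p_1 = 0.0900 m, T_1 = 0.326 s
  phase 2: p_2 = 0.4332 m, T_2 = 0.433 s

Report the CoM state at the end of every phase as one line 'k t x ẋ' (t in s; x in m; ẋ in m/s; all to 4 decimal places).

phase 1: p=0.0900, T=0.326, ωT=1.085384, cosh=1.649175, sinh=1.311403; start (x,ẋ)=(0.088500, -0.045500) → end (x,ẋ)=(0.069604, -0.081587)
phase 2: p=0.4332, T=0.433, ωT=1.441630, cosh=2.232062, sinh=1.995520; start (x,ẋ)=(0.069604, -0.081587) → end (x,ẋ)=(-0.427268, -2.597794)

1 0.3260 0.0696 -0.0816
2 0.7590 -0.4273 -2.5978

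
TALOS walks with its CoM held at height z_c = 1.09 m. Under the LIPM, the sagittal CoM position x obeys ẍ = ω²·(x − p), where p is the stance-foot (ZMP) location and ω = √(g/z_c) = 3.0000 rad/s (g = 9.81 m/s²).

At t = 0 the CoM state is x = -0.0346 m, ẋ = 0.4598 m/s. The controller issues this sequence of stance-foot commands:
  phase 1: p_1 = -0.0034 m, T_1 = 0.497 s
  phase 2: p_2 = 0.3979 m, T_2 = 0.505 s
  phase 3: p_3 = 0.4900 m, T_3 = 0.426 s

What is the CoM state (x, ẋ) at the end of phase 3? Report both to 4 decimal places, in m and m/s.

phase 1: p=-0.0034, T=0.497, ωT=1.491000, cosh=2.333341, sinh=2.108194; start (x,ẋ)=(-0.034600, 0.459800) → end (x,ẋ)=(0.246916, 0.875543)
phase 2: p=0.3979, T=0.505, ωT=1.515000, cosh=2.384615, sinh=2.164806; start (x,ẋ)=(0.246916, 0.875543) → end (x,ẋ)=(0.669654, 1.107277)
phase 3: p=0.4900, T=0.426, ωT=1.278000, cosh=1.934024, sinh=1.655430; start (x,ẋ)=(0.669654, 1.107277) → end (x,ẋ)=(1.448462, 3.033716)

x = 1.4485, ẋ = 3.0337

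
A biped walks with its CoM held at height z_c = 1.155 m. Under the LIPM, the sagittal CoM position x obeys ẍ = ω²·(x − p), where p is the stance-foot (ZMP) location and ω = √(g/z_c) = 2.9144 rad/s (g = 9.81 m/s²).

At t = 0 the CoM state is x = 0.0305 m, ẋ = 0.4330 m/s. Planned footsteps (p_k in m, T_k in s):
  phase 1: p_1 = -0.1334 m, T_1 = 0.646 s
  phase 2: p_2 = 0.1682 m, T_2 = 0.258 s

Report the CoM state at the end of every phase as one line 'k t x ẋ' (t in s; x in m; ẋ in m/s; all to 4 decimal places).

1 0.6460 0.8944 2.9887
2 0.9040 1.9554 5.6199

phase 1: p=-0.1334, T=0.646, ωT=1.882702, cosh=3.361709, sinh=3.209530; start (x,ẋ)=(0.030500, 0.433000) → end (x,ẋ)=(0.894432, 2.988717)
phase 2: p=0.1682, T=0.258, ωT=0.751915, cosh=1.296261, sinh=0.824798; start (x,ẋ)=(0.894432, 2.988717) → end (x,ẋ)=(1.955416, 5.619866)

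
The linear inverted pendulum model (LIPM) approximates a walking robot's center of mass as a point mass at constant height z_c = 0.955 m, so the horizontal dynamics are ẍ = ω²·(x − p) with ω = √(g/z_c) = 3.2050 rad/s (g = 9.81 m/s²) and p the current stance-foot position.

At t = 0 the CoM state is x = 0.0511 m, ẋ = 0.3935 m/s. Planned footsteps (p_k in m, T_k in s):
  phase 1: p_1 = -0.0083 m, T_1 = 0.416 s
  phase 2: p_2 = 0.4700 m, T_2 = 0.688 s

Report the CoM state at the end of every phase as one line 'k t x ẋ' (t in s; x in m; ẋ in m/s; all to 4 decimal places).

1 0.4160 0.3289 1.1342
2 1.1040 1.4077 3.1804

phase 1: p=-0.0083, T=0.416, ωT=1.333280, cosh=2.028538, sinh=1.764927; start (x,ẋ)=(0.051100, 0.393500) → end (x,ẋ)=(0.328887, 1.134231)
phase 2: p=0.4700, T=0.688, ωT=2.205040, cosh=4.590430, sinh=4.480184; start (x,ẋ)=(0.328887, 1.134231) → end (x,ẋ)=(1.407745, 3.180377)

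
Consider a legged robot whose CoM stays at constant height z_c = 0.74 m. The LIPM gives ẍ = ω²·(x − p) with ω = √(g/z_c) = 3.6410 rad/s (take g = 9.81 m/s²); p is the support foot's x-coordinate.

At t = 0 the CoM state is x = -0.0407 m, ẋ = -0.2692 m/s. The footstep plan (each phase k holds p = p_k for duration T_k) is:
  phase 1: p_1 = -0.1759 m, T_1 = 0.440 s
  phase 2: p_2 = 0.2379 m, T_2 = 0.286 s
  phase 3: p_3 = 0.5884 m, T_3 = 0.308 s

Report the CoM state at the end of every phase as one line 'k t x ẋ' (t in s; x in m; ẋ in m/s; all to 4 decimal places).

phase 1: p=-0.1759, T=0.440, ωT=1.602040, cosh=2.582316, sinh=2.380831; start (x,ẋ)=(-0.040700, -0.269200) → end (x,ẋ)=(-0.002799, 0.476836)
phase 2: p=0.2379, T=0.286, ωT=1.041326, cosh=1.592979, sinh=1.239992; start (x,ẋ)=(-0.002799, 0.476836) → end (x,ẋ)=(0.016864, -0.327123)
phase 3: p=0.5884, T=0.308, ωT=1.121428, cosh=1.697524, sinh=1.371710; start (x,ẋ)=(0.016864, -0.327123) → end (x,ẋ)=(-0.505036, -3.409775)

1 0.4400 -0.0028 0.4768
2 0.7260 0.0169 -0.3271
3 1.0340 -0.5050 -3.4098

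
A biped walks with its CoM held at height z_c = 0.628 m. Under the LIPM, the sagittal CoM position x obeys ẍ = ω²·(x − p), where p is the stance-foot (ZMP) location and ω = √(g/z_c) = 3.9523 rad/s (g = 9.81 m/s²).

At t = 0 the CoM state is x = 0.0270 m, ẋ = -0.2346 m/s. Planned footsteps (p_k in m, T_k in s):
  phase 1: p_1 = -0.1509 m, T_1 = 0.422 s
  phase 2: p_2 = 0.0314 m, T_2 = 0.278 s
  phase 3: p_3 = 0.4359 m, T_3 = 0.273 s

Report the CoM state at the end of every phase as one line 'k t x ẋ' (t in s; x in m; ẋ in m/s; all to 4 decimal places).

phase 1: p=-0.1509, T=0.422, ωT=1.667871, cosh=2.744758, sinh=2.556110; start (x,ẋ)=(0.027000, -0.234600) → end (x,ẋ)=(0.185667, 1.153317)
phase 2: p=0.0314, T=0.278, ωT=1.098739, cosh=1.666836, sinh=1.333545; start (x,ẋ)=(0.185667, 1.153317) → end (x,ẋ)=(0.677679, 2.735467)
phase 3: p=0.4359, T=0.273, ωT=1.078978, cosh=1.640807, sinh=1.300864; start (x,ẋ)=(0.677679, 2.735467) → end (x,ẋ)=(1.732967, 5.731457)

1 0.4220 0.1857 1.1533
2 0.7000 0.6777 2.7355
3 0.9730 1.7330 5.7315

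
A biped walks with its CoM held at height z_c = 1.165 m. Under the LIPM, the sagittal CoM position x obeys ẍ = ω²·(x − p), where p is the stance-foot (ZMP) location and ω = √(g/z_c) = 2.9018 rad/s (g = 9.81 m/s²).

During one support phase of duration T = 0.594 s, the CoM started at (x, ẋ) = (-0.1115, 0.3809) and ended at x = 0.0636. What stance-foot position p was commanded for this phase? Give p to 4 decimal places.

ωT = 2.9018·0.594 = 1.723669; cosh(ωT) = 2.891734, sinh(ωT) = 2.713323
x(T) = p + (x₀−p)·cosh(ωT) + (ẋ₀/ω)·sinh(ωT) ⇒ p·(1 − cosh) = x(T) − x₀·cosh − (ẋ₀/ω)·sinh
numerator   = 0.0636 − (-0.1115)·2.891734 − (0.3809/2.9018)·2.713323 = 0.029868
denominator = 1 − 2.891734 = -1.891734
p = 0.029868 / -1.891734 = -0.0158

p = -0.0158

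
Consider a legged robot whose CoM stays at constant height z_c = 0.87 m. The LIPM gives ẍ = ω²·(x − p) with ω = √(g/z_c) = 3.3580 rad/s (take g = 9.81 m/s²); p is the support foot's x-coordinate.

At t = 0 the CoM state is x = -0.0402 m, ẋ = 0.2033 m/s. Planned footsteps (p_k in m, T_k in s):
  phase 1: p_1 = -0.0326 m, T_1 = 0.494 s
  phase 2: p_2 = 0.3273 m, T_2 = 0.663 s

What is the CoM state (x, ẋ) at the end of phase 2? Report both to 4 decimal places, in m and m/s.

x = -0.0717, ẋ = -1.2048

phase 1: p=-0.0326, T=0.494, ωT=1.658852, cosh=2.721817, sinh=2.531460; start (x,ẋ)=(-0.040200, 0.203300) → end (x,ẋ)=(0.099974, 0.488741)
phase 2: p=0.3273, T=0.663, ωT=2.226354, cosh=4.686971, sinh=4.579050; start (x,ẋ)=(0.099974, 0.488741) → end (x,ẋ)=(-0.071713, -1.204757)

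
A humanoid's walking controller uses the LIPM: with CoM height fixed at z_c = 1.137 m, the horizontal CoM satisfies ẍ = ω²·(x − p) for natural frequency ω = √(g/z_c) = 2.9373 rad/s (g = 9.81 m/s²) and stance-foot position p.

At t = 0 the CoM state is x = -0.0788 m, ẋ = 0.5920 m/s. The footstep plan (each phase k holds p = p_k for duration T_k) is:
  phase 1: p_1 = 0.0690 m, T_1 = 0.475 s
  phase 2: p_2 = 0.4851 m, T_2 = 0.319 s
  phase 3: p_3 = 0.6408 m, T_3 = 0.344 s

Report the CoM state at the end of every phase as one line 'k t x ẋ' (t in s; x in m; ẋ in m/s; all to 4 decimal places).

phase 1: p=0.0690, T=0.475, ωT=1.395217, cosh=2.141816, sinh=1.894037; start (x,ẋ)=(-0.078800, 0.592000) → end (x,ẋ)=(0.134174, 0.445691)
phase 2: p=0.4851, T=0.319, ωT=0.936999, cosh=1.472056, sinh=1.080254; start (x,ẋ)=(0.134174, 0.445691) → end (x,ẋ)=(0.132430, -0.457415)
phase 3: p=0.6408, T=0.344, ωT=1.010431, cosh=1.555424, sinh=1.191362; start (x,ẋ)=(0.132430, -0.457415) → end (x,ẋ)=(-0.335456, -2.490456)

1 0.4750 0.1342 0.4457
2 0.7940 0.1324 -0.4574
3 1.1380 -0.3355 -2.4905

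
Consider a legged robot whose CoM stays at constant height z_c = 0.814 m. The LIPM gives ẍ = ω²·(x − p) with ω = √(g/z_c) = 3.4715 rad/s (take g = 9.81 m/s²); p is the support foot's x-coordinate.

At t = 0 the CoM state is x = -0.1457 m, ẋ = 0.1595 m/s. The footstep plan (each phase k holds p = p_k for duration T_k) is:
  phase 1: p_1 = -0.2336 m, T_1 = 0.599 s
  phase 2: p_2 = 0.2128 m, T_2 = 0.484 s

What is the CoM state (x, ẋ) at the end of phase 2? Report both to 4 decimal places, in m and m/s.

x = 1.8470, ẋ = 5.9586

phase 1: p=-0.2336, T=0.599, ωT=2.079428, cosh=4.062449, sinh=3.937447; start (x,ẋ)=(-0.145700, 0.159500) → end (x,ẋ)=(0.304397, 1.849452)
phase 2: p=0.2128, T=0.484, ωT=1.680206, cosh=2.776498, sinh=2.590163; start (x,ẋ)=(0.304397, 1.849452) → end (x,ẋ)=(1.847037, 5.958623)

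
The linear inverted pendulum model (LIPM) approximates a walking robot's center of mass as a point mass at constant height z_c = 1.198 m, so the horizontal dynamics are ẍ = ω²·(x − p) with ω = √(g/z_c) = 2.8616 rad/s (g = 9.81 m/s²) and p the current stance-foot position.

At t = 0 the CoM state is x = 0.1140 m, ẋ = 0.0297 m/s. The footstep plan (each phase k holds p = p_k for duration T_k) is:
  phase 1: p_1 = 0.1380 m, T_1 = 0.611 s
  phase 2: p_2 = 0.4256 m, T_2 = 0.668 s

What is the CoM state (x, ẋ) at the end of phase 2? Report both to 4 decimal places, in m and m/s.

x = -0.8334, ẋ = -3.4785

phase 1: p=0.1380, T=0.611, ωT=1.748438, cosh=2.959832, sinh=2.785787; start (x,ẋ)=(0.114000, 0.029700) → end (x,ẋ)=(0.095877, -0.103416)
phase 2: p=0.4256, T=0.668, ωT=1.911549, cosh=3.455704, sinh=3.307852; start (x,ẋ)=(0.095877, -0.103416) → end (x,ẋ)=(-0.833368, -3.478450)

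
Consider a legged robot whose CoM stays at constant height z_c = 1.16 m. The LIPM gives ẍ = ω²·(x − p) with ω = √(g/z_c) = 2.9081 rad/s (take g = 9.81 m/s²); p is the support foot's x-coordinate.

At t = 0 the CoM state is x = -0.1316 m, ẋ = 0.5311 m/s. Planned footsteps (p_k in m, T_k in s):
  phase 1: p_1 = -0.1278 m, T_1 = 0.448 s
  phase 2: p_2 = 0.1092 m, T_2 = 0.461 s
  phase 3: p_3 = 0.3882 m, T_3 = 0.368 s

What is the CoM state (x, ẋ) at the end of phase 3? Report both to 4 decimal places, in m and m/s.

phase 1: p=-0.1278, T=0.448, ωT=1.302829, cosh=1.975727, sinh=1.703965; start (x,ẋ)=(-0.131600, 0.531100) → end (x,ẋ)=(0.175884, 1.030478)
phase 2: p=0.1092, T=0.461, ωT=1.340634, cosh=2.041573, sinh=1.779893; start (x,ẋ)=(0.175884, 1.030478) → end (x,ẋ)=(0.876040, 2.448958)
phase 3: p=0.3882, T=0.368, ωT=1.070181, cosh=1.629427, sinh=1.286480; start (x,ẋ)=(0.876040, 2.448958) → end (x,ẋ)=(2.266465, 5.815511)

x = 2.2665, ẋ = 5.8155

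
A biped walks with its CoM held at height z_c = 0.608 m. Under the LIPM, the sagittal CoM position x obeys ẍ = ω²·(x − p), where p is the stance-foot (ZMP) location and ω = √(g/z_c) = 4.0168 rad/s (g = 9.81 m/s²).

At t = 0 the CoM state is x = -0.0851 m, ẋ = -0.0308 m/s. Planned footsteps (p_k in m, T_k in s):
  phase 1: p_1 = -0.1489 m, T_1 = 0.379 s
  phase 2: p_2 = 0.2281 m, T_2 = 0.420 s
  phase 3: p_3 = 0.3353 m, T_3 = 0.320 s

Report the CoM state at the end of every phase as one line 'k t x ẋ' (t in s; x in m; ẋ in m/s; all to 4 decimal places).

1 0.3790 -0.0125 0.4854
2 0.7990 -0.1289 -1.1652
3 1.1190 -1.0524 -5.3809

phase 1: p=-0.1489, T=0.379, ωT=1.522367, cosh=2.400628, sinh=2.182433; start (x,ẋ)=(-0.085100, -0.030800) → end (x,ẋ)=(-0.012474, 0.485357)
phase 2: p=0.2281, T=0.420, ωT=1.687056, cosh=2.794306, sinh=2.609243; start (x,ẋ)=(-0.012474, 0.485357) → end (x,ẋ)=(-0.128859, -1.165178)
phase 3: p=0.3353, T=0.320, ωT=1.285376, cosh=1.946287, sinh=1.669740; start (x,ẋ)=(-0.128859, -1.165178) → end (x,ẋ)=(-1.052439, -5.380892)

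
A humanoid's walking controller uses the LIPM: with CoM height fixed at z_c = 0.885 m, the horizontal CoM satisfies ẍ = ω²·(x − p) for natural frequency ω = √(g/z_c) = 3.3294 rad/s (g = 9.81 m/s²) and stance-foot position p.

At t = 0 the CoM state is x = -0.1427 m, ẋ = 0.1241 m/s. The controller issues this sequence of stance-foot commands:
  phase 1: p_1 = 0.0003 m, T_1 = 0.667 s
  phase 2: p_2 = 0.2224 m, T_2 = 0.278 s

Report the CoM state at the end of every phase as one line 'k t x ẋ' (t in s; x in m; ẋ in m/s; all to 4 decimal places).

1 0.6670 -0.4966 -1.5891
2 0.9450 -1.3347 -4.8655

phase 1: p=0.0003, T=0.667, ωT=2.220710, cosh=4.661200, sinh=4.552668; start (x,ẋ)=(-0.142700, 0.124100) → end (x,ẋ)=(-0.496556, -1.589090)
phase 2: p=0.2224, T=0.278, ωT=0.925573, cosh=1.459809, sinh=1.063505; start (x,ẋ)=(-0.496556, -1.589090) → end (x,ẋ)=(-1.334738, -4.865469)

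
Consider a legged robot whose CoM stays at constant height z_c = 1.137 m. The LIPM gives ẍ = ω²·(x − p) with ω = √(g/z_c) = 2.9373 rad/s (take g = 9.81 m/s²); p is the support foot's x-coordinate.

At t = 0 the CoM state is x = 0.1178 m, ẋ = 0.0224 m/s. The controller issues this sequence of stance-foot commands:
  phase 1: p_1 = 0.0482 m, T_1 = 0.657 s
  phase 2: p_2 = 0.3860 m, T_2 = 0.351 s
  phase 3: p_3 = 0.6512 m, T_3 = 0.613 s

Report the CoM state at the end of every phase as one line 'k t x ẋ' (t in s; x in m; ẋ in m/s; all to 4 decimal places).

1 0.6570 0.3187 0.7680
2 1.0080 0.5995 0.9717
3 1.6210 1.4645 2.5745

phase 1: p=0.0482, T=0.657, ωT=1.929806, cosh=3.516675, sinh=3.371499; start (x,ẋ)=(0.117800, 0.022400) → end (x,ẋ)=(0.318672, 0.768030)
phase 2: p=0.3860, T=0.351, ωT=1.030992, cosh=1.580250, sinh=1.223597; start (x,ẋ)=(0.318672, 0.768030) → end (x,ẋ)=(0.599544, 0.971696)
phase 3: p=0.6512, T=0.613, ωT=1.800565, cosh=3.109136, sinh=2.943930; start (x,ẋ)=(0.599544, 0.971696) → end (x,ẋ)=(1.464485, 2.574458)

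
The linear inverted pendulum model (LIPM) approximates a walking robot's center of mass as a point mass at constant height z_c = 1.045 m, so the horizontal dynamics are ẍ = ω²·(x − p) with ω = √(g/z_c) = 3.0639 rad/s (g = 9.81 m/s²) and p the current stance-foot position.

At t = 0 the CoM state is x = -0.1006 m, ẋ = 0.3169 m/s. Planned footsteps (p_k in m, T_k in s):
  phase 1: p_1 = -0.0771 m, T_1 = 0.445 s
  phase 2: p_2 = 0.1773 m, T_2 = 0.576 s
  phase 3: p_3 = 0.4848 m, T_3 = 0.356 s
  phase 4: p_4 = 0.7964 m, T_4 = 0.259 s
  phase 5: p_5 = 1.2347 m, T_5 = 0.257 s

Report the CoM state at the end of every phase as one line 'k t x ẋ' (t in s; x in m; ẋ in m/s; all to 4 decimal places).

1 0.4450 0.0629 0.5285
2 1.0210 0.3224 0.5950
3 1.3770 0.4722 0.3286
4 1.6360 0.4590 -0.4360
5 1.8930 0.0818 -2.6492

phase 1: p=-0.0771, T=0.445, ωT=1.363436, cosh=2.082691, sinh=1.826911; start (x,ẋ)=(-0.100600, 0.316900) → end (x,ẋ)=(0.062915, 0.528464)
phase 2: p=0.1773, T=0.576, ωT=1.764806, cosh=3.005831, sinh=2.834611; start (x,ẋ)=(0.062915, 0.528464) → end (x,ẋ)=(0.322393, 0.595041)
phase 3: p=0.4848, T=0.356, ωT=1.090748, cosh=1.656233, sinh=1.320268; start (x,ẋ)=(0.322393, 0.595041) → end (x,ẋ)=(0.472226, 0.328563)
phase 4: p=0.7964, T=0.259, ωT=0.793550, cosh=1.331735, sinh=0.879498; start (x,ẋ)=(0.472226, 0.328563) → end (x,ẋ)=(0.459001, -0.435991)
phase 5: p=1.2347, T=0.257, ωT=0.787422, cosh=1.326370, sinh=0.871354; start (x,ẋ)=(0.459001, -0.435991) → end (x,ẋ)=(0.081843, -2.649200)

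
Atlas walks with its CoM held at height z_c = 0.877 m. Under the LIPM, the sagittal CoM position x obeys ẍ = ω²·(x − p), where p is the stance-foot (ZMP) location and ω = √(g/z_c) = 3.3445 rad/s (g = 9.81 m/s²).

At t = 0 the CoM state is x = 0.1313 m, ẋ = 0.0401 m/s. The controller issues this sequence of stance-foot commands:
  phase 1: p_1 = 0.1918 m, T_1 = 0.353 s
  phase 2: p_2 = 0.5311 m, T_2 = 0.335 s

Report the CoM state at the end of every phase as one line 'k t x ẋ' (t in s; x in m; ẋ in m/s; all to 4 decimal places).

phase 1: p=0.1918, T=0.353, ωT=1.180608, cosh=1.781723, sinh=1.474632; start (x,ẋ)=(0.131300, 0.040100) → end (x,ẋ)=(0.101686, -0.226933)
phase 2: p=0.5311, T=0.335, ωT=1.120408, cosh=1.696125, sinh=1.369978; start (x,ẋ)=(0.101686, -0.226933) → end (x,ẋ)=(-0.290196, -2.352434)

1 0.3530 0.1017 -0.2269
2 0.6880 -0.2902 -2.3524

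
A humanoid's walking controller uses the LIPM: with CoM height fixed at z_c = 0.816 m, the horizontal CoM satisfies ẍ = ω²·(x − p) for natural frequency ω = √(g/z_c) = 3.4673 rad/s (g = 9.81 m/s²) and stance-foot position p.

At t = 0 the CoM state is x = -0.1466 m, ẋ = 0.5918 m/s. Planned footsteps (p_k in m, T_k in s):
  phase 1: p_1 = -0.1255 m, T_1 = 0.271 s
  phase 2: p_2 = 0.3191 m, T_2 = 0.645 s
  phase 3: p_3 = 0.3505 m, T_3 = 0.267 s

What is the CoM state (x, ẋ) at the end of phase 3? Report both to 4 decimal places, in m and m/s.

x = -0.4364, ẋ = -2.6092

phase 1: p=-0.1255, T=0.271, ωT=0.939638, cosh=1.474912, sinh=1.084143; start (x,ẋ)=(-0.146600, 0.591800) → end (x,ẋ)=(0.028421, 0.793537)
phase 2: p=0.3191, T=0.645, ωT=2.236409, cosh=4.733249, sinh=4.626407; start (x,ẋ)=(0.028421, 0.793537) → end (x,ẋ)=(0.002060, -0.906809)
phase 3: p=0.3505, T=0.267, ωT=0.925769, cosh=1.460018, sinh=1.063791; start (x,ẋ)=(0.002060, -0.906809) → end (x,ẋ)=(-0.436444, -2.609174)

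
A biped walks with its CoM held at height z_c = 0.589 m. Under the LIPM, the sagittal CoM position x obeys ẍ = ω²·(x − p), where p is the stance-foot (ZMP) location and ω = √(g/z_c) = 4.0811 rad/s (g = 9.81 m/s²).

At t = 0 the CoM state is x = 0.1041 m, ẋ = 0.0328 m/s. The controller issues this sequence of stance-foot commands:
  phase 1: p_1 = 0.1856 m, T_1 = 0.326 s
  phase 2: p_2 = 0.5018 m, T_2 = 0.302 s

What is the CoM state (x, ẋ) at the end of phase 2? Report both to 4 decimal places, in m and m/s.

phase 1: p=0.1856, T=0.326, ωT=1.330439, cosh=2.023532, sinh=1.759170; start (x,ẋ)=(0.104100, 0.032800) → end (x,ẋ)=(0.034821, -0.518745)
phase 2: p=0.5018, T=0.302, ωT=1.232492, cosh=1.860666, sinh=1.569101; start (x,ẋ)=(0.034821, -0.518745) → end (x,ẋ)=(-0.566539, -3.955587)

x = -0.5665, ẋ = -3.9556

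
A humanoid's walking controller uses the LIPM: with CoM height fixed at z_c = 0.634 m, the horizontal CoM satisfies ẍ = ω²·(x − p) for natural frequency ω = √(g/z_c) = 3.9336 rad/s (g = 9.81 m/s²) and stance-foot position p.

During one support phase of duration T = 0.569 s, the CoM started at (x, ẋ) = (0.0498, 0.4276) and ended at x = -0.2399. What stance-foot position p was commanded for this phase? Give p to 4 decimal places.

ωT = 3.9336·0.569 = 2.238218; cosh(ωT) = 4.741630, sinh(ωT) = 4.634981
x(T) = p + (x₀−p)·cosh(ωT) + (ẋ₀/ω)·sinh(ωT) ⇒ p·(1 − cosh) = x(T) − x₀·cosh − (ẋ₀/ω)·sinh
numerator   = -0.2399 − (0.0498)·4.741630 − (0.4276/3.9336)·4.634981 = -0.979876
denominator = 1 − 4.741630 = -3.741630
p = -0.979876 / -3.741630 = 0.2619

p = 0.2619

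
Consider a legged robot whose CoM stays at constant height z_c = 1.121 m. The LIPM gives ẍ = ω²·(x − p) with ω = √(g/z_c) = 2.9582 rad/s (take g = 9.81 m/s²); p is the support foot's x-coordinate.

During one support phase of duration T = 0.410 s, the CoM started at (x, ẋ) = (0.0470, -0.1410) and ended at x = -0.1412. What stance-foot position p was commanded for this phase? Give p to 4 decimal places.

p = 0.1857

ωT = 2.9582·0.410 = 1.212862; cosh(ωT) = 1.830221, sinh(ωT) = 1.532876
x(T) = p + (x₀−p)·cosh(ωT) + (ẋ₀/ω)·sinh(ωT) ⇒ p·(1 − cosh) = x(T) − x₀·cosh − (ẋ₀/ω)·sinh
numerator   = -0.1412 − (0.0470)·1.830221 − (-0.1410/2.9582)·1.532876 = -0.154157
denominator = 1 − 1.830221 = -0.830221
p = -0.154157 / -0.830221 = 0.1857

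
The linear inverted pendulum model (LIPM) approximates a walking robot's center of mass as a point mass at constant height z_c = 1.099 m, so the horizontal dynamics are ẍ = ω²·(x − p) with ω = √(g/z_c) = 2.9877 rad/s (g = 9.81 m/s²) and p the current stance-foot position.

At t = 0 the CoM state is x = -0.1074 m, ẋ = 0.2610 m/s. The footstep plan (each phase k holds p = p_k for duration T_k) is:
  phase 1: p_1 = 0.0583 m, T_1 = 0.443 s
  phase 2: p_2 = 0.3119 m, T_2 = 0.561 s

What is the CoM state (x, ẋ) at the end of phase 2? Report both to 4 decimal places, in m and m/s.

phase 1: p=0.0583, T=0.443, ωT=1.323551, cosh=2.011463, sinh=1.745275; start (x,ẋ)=(-0.107400, 0.261000) → end (x,ẋ)=(-0.122535, -0.339027)
phase 2: p=0.3119, T=0.561, ωT=1.676100, cosh=2.765886, sinh=2.578784; start (x,ẋ)=(-0.122535, -0.339027) → end (x,ẋ)=(-1.182325, -4.284876)

x = -1.1823, ẋ = -4.2849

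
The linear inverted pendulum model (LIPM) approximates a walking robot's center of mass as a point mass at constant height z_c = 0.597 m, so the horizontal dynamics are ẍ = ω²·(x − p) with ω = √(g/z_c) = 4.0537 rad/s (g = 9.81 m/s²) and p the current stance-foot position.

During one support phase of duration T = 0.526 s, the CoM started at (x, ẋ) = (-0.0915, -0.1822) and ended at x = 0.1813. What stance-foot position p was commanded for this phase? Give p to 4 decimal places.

p = -0.2318

ωT = 4.0537·0.526 = 2.132246; cosh(ωT) = 4.276180, sinh(ωT) = 4.157609
x(T) = p + (x₀−p)·cosh(ωT) + (ẋ₀/ω)·sinh(ωT) ⇒ p·(1 − cosh) = x(T) − x₀·cosh − (ẋ₀/ω)·sinh
numerator   = 0.1813 − (-0.0915)·4.276180 − (-0.1822/4.0537)·4.157609 = 0.759441
denominator = 1 − 4.276180 = -3.276180
p = 0.759441 / -3.276180 = -0.2318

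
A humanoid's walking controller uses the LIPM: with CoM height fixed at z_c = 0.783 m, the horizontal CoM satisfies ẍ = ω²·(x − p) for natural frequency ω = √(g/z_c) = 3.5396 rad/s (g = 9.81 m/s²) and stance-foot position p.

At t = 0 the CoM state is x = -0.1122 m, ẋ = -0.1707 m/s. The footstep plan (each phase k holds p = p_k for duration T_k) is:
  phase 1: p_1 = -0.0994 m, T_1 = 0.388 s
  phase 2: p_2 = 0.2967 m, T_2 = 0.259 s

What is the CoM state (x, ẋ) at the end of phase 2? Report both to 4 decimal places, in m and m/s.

x = -0.5774, ẋ = -2.5461

phase 1: p=-0.0994, T=0.388, ωT=1.373365, cosh=2.100934, sinh=1.847681; start (x,ẋ)=(-0.112200, -0.170700) → end (x,ẋ)=(-0.215398, -0.442342)
phase 2: p=0.2967, T=0.259, ωT=0.916756, cosh=1.450489, sinh=1.050675; start (x,ẋ)=(-0.215398, -0.442342) → end (x,ẋ)=(-0.577395, -2.546089)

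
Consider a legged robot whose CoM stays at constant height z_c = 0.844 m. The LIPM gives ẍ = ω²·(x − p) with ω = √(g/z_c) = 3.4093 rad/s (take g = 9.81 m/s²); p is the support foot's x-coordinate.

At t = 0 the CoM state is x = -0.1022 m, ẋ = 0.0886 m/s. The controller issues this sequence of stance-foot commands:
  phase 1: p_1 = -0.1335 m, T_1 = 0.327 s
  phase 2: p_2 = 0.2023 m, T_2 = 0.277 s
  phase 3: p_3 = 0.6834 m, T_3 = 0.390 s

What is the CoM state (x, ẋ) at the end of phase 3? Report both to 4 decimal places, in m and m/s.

x = -1.0895, ẋ = -5.4934

phase 1: p=-0.1335, T=0.327, ωT=1.114841, cosh=1.688526, sinh=1.360558; start (x,ẋ)=(-0.102200, 0.088600) → end (x,ẋ)=(-0.045291, 0.294790)
phase 2: p=0.2023, T=0.277, ωT=0.944376, cosh=1.480065, sinh=1.091143; start (x,ẋ)=(-0.045291, 0.294790) → end (x,ẋ)=(-0.069804, -0.484740)
phase 3: p=0.6834, T=0.390, ωT=1.329627, cosh=2.022105, sinh=1.757529; start (x,ẋ)=(-0.069804, -0.484740) → end (x,ẋ)=(-1.089546, -5.493350)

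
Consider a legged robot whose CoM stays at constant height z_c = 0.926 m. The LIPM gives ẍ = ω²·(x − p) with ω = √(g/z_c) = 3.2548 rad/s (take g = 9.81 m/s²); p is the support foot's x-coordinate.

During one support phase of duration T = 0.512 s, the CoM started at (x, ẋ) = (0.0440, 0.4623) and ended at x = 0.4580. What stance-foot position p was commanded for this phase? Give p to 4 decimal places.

ωT = 3.2548·0.512 = 1.666458; cosh(ωT) = 2.741149, sinh(ωT) = 2.552234
x(T) = p + (x₀−p)·cosh(ωT) + (ẋ₀/ω)·sinh(ωT) ⇒ p·(1 − cosh) = x(T) − x₀·cosh − (ẋ₀/ω)·sinh
numerator   = 0.4580 − (0.0440)·2.741149 − (0.4623/3.2548)·2.552234 = -0.025121
denominator = 1 − 2.741149 = -1.741149
p = -0.025121 / -1.741149 = 0.0144

p = 0.0144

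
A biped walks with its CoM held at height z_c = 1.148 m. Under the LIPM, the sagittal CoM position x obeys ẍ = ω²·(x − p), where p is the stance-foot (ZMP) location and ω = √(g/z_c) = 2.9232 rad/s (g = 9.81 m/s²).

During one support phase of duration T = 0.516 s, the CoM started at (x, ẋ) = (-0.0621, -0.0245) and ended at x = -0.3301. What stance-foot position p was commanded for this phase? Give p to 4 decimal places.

p = 0.1203

ωT = 2.9232·0.516 = 1.508371; cosh(ωT) = 2.370317, sinh(ωT) = 2.149047
x(T) = p + (x₀−p)·cosh(ωT) + (ẋ₀/ω)·sinh(ωT) ⇒ p·(1 − cosh) = x(T) − x₀·cosh − (ẋ₀/ω)·sinh
numerator   = -0.3301 − (-0.0621)·2.370317 − (-0.0245/2.9232)·2.149047 = -0.164892
denominator = 1 − 2.370317 = -1.370317
p = -0.164892 / -1.370317 = 0.1203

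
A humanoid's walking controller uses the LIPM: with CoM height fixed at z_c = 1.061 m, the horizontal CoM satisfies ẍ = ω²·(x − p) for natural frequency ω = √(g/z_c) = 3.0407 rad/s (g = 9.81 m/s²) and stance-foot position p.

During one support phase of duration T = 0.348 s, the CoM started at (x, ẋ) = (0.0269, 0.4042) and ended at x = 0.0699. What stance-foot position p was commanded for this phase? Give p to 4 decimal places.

p = 0.2311

ωT = 3.0407·0.348 = 1.058164; cosh(ωT) = 1.614084, sinh(ωT) = 1.266991
x(T) = p + (x₀−p)·cosh(ωT) + (ẋ₀/ω)·sinh(ωT) ⇒ p·(1 − cosh) = x(T) − x₀·cosh − (ẋ₀/ω)·sinh
numerator   = 0.0699 − (0.0269)·1.614084 − (0.4042/3.0407)·1.266991 = -0.141940
denominator = 1 − 1.614084 = -0.614084
p = -0.141940 / -0.614084 = 0.2311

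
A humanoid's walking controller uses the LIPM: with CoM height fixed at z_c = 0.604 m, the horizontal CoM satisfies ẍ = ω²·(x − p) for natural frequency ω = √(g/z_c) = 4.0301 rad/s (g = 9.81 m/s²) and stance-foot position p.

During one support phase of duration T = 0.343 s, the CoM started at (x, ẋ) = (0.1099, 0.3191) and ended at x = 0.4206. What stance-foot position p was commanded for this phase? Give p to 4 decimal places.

p = -0.0359

ωT = 4.0301·0.343 = 1.382324; cosh(ωT) = 2.117573, sinh(ωT) = 1.866578
x(T) = p + (x₀−p)·cosh(ωT) + (ẋ₀/ω)·sinh(ωT) ⇒ p·(1 − cosh) = x(T) − x₀·cosh − (ẋ₀/ω)·sinh
numerator   = 0.4206 − (0.1099)·2.117573 − (0.3191/4.0301)·1.866578 = 0.040085
denominator = 1 − 2.117573 = -1.117573
p = 0.040085 / -1.117573 = -0.0359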